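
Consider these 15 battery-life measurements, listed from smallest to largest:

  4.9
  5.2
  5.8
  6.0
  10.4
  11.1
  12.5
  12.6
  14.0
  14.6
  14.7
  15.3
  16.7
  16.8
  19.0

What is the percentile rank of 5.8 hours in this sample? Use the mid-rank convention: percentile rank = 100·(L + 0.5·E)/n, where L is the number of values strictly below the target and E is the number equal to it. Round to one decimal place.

16.7

Count below 5.8: L = 2; count equal: E = 1; n = 15.
Percentile rank = 100·(2 + 0.5·1)/15 = 100·2.5/15 = 16.67.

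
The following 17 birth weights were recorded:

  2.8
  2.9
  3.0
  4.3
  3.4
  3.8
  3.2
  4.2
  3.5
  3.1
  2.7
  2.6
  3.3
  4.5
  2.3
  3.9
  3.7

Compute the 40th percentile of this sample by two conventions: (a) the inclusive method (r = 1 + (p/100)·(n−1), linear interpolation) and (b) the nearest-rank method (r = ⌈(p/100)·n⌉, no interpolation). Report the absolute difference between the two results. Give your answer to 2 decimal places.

Sorted: 2.3, 2.6, 2.7, 2.8, 2.9, 3.0, 3.1, 3.2, 3.3, 3.4, 3.5, 3.7, 3.8, 3.9, 4.2, 4.3, 4.5.
n = 17.
(a) r = 7.4; between ranks 7 (3.1) and 8 (3.2): 3.14.
(b) the nearest-rank method: rank 7 → 3.1.
|3.14 − 3.1| = 0.04.

0.04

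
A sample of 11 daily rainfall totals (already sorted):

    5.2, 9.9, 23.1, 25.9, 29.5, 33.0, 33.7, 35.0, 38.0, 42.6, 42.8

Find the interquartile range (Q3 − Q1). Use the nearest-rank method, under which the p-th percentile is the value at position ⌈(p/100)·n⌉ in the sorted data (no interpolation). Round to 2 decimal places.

n = 11.
P25: rank ⌈25/100·11⌉ = 3 → 23.1.
P75: rank ⌈75/100·11⌉ = 9 → 38.
Difference: 38 − 23.1 = 14.9.

14.90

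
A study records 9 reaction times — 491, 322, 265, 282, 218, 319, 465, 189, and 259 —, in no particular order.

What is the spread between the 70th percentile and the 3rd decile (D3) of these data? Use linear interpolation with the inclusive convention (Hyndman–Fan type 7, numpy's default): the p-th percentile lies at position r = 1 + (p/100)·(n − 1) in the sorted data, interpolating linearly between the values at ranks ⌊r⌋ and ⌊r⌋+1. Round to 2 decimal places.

59.40

Sorted: 189, 218, 259, 265, 282, 319, 322, 465, 491.
n = 9.
P30: r = 3.4; ranks 3–4 are 259, 265; interpolating gives 261.4.
P70: r = 6.6; ranks 6–7 are 319, 322; interpolating gives 320.8.
Difference: 320.8 − 261.4 = 59.4.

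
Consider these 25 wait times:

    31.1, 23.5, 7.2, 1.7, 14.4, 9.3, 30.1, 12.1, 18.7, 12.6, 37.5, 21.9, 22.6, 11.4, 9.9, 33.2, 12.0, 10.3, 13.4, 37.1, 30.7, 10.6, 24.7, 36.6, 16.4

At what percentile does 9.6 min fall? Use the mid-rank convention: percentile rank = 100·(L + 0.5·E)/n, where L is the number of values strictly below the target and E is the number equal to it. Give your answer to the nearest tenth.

Sorted: 1.7, 7.2, 9.3, 9.9, 10.3, 10.6, 11.4, 12.0, 12.1, 12.6, 13.4, 14.4, 16.4, 18.7, 21.9, 22.6, 23.5, 24.7, 30.1, 30.7, 31.1, 33.2, 36.6, 37.1, 37.5.
Count below 9.6: L = 3; count equal: E = 0; n = 25.
Percentile rank = 100·(3 + 0.5·0)/25 = 100·3/25 = 12.

12.0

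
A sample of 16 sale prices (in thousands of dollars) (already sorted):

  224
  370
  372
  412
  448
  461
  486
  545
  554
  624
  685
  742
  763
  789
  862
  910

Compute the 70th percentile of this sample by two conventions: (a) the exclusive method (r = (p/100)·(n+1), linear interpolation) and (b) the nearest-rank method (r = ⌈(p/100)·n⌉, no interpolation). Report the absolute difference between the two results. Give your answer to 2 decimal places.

n = 16.
(a) r = 11.9; between ranks 11 (685) and 12 (742): 736.3.
(b) the nearest-rank method: rank 12 → 742.
|736.3 − 742| = 5.7.

5.70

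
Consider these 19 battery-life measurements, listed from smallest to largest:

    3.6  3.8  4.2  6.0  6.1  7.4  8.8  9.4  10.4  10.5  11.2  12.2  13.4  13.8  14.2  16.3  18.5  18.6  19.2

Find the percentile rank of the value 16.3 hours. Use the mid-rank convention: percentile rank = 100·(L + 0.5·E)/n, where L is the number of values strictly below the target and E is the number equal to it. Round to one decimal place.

Count below 16.3: L = 15; count equal: E = 1; n = 19.
Percentile rank = 100·(15 + 0.5·1)/19 = 100·15.5/19 = 81.58.

81.6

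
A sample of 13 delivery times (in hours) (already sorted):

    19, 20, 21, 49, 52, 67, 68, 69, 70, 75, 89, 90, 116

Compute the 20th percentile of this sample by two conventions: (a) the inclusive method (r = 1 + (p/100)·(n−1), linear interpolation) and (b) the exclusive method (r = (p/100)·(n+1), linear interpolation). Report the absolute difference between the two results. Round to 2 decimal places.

11.40

n = 13.
(a) r = 3.4; between ranks 3 (21) and 4 (49): 32.2.
(b) r = 2.8; between ranks 2 (20) and 3 (21): 20.8.
|32.2 − 20.8| = 11.4.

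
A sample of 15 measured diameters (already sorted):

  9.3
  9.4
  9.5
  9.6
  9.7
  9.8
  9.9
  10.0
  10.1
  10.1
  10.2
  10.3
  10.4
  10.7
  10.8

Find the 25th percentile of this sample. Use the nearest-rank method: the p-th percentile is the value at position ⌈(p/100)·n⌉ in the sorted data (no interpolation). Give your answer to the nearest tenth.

n = 15.
Position = ⌈25/100 · 15⌉ = ⌈3.75⌉ = 4.
The value at rank 4 is 9.6.

9.6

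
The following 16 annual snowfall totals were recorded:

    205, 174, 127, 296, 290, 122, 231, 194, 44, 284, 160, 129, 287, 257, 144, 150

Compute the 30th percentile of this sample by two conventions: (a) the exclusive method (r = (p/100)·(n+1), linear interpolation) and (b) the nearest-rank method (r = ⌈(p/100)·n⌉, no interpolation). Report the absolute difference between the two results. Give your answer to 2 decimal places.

Sorted: 44, 122, 127, 129, 144, 150, 160, 174, 194, 205, 231, 257, 284, 287, 290, 296.
n = 16.
(a) r = 5.1; between ranks 5 (144) and 6 (150): 144.6.
(b) the nearest-rank method: rank 5 → 144.
|144.6 − 144| = 0.6.

0.60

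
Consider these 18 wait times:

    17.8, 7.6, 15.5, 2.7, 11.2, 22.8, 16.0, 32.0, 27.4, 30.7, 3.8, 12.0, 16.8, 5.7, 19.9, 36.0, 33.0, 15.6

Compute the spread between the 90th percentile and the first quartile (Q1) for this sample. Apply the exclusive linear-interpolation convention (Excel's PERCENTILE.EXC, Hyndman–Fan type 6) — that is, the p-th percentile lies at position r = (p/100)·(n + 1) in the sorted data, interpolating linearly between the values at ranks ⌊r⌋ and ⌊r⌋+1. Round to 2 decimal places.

Sorted: 2.7, 3.8, 5.7, 7.6, 11.2, 12.0, 15.5, 15.6, 16.0, 16.8, 17.8, 19.9, 22.8, 27.4, 30.7, 32.0, 33.0, 36.0.
n = 18.
P25: r = 4.75; ranks 4–5 are 7.6, 11.2; interpolating gives 10.3.
P90: r = 17.1; ranks 17–18 are 33.0, 36.0; interpolating gives 33.3.
Difference: 33.3 − 10.3 = 23.

23.00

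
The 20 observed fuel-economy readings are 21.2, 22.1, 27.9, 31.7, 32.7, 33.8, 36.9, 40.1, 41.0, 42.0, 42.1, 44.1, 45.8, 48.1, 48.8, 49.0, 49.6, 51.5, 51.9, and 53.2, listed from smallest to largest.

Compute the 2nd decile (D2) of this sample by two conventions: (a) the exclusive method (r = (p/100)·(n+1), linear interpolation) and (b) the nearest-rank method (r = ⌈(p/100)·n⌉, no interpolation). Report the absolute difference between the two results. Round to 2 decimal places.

0.20

n = 20.
(a) r = 4.2; between ranks 4 (31.7) and 5 (32.7): 31.9.
(b) the nearest-rank method: rank 4 → 31.7.
|31.9 − 31.7| = 0.2.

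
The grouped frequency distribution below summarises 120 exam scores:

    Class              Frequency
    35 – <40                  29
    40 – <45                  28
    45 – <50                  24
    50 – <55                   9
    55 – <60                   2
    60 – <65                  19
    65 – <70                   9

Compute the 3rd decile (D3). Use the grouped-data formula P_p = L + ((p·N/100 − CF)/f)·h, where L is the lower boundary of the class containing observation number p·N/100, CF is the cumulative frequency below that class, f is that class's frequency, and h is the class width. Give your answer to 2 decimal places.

41.25

N = 120; target position k = 30/100 · 120 = 36.
Cumulative frequencies: 29, 57, 81, 90, 92, 111, 120.
Observation 36 falls in the class 40 – <45.
L = 40, CF = 29, f = 28, h = 5.
P30 = 40 + ((36 − 29)/28)·5 = 40 + 1.25 = 41.25.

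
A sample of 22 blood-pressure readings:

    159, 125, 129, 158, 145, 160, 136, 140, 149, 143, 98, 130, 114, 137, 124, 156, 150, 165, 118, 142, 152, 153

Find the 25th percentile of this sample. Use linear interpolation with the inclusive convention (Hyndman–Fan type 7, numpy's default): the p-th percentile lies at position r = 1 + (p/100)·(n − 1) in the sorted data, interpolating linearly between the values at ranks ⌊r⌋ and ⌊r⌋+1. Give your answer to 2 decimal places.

129.25

Sorted: 98, 114, 118, 124, 125, 129, 130, 136, 137, 140, 142, 143, 145, 149, 150, 152, 153, 156, 158, 159, 160, 165.
n = 22.
r = 1 + (25/100)·(22 − 1) = 1 + 5.25 = 6.25.
Rank 6 is 129 and rank 7 is 130.
Interpolate: 129 + 0.25·(130 − 129) = 129 + 0.25·1 = 129.25.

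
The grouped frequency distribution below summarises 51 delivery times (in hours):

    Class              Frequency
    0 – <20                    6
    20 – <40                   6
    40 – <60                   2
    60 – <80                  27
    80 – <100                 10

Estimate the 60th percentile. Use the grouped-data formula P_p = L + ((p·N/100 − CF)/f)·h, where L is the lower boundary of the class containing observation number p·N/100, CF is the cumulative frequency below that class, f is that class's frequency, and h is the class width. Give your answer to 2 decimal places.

N = 51; target position k = 60/100 · 51 = 30.6.
Cumulative frequencies: 6, 12, 14, 41, 51.
Observation 30.6 falls in the class 60 – <80.
L = 60, CF = 14, f = 27, h = 20.
P60 = 60 + ((30.6 − 14)/27)·20 = 60 + 12.2963 = 72.2963.

72.30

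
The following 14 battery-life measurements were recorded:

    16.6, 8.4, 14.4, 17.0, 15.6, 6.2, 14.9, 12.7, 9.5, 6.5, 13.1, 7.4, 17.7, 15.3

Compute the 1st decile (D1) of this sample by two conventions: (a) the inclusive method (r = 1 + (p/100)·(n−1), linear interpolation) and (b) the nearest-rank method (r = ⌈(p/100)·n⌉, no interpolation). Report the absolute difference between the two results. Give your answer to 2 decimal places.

Sorted: 6.2, 6.5, 7.4, 8.4, 9.5, 12.7, 13.1, 14.4, 14.9, 15.3, 15.6, 16.6, 17.0, 17.7.
n = 14.
(a) r = 2.3; between ranks 2 (6.5) and 3 (7.4): 6.77.
(b) the nearest-rank method: rank 2 → 6.5.
|6.77 − 6.5| = 0.27.

0.27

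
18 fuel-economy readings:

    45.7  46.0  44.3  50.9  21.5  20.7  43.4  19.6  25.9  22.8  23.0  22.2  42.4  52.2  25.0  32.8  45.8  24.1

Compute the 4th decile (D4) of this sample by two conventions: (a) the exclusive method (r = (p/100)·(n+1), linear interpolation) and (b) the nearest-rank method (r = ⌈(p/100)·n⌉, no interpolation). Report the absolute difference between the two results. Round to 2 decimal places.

Sorted: 19.6, 20.7, 21.5, 22.2, 22.8, 23.0, 24.1, 25.0, 25.9, 32.8, 42.4, 43.4, 44.3, 45.7, 45.8, 46.0, 50.9, 52.2.
n = 18.
(a) r = 7.6; between ranks 7 (24.1) and 8 (25.0): 24.64.
(b) the nearest-rank method: rank 8 → 25.
|24.64 − 25| = 0.36.

0.36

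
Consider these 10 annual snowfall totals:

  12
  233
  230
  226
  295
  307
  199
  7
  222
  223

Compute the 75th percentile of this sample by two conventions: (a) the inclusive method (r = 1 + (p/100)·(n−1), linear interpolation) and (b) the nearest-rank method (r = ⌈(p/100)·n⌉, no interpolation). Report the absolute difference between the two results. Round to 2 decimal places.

Sorted: 7, 12, 199, 222, 223, 226, 230, 233, 295, 307.
n = 10.
(a) r = 7.75; between ranks 7 (230) and 8 (233): 232.25.
(b) the nearest-rank method: rank 8 → 233.
|232.25 − 233| = 0.75.

0.75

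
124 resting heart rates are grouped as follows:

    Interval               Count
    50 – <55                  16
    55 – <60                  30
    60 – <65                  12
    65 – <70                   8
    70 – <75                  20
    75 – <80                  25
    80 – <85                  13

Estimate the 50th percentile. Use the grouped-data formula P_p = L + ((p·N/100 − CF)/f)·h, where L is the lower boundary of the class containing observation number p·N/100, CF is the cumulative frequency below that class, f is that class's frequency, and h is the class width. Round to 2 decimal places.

67.50

N = 124; target position k = 50/100 · 124 = 62.
Cumulative frequencies: 16, 46, 58, 66, 86, 111, 124.
Observation 62 falls in the class 65 – <70.
L = 65, CF = 58, f = 8, h = 5.
P50 = 65 + ((62 − 58)/8)·5 = 65 + 2.5 = 67.5.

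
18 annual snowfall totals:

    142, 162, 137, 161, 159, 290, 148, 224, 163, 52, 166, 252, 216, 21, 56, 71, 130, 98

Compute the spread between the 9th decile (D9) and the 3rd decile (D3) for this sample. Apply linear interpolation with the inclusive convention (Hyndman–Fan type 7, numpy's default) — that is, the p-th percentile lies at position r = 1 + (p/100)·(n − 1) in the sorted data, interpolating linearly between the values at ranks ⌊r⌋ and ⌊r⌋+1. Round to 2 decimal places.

101.70

Sorted: 21, 52, 56, 71, 98, 130, 137, 142, 148, 159, 161, 162, 163, 166, 216, 224, 252, 290.
n = 18.
P30: r = 6.1; ranks 6–7 are 130, 137; interpolating gives 130.7.
P90: r = 16.3; ranks 16–17 are 224, 252; interpolating gives 232.4.
Difference: 232.4 − 130.7 = 101.7.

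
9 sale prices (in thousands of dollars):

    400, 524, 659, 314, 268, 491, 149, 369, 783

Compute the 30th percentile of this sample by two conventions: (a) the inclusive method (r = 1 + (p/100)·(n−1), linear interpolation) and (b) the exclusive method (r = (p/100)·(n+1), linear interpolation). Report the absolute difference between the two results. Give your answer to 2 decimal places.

22.00

Sorted: 149, 268, 314, 369, 400, 491, 524, 659, 783.
n = 9.
(a) r = 3.4; between ranks 3 (314) and 4 (369): 336.
(b) r = 3 → value at rank 3 = 314.
|336 − 314| = 22.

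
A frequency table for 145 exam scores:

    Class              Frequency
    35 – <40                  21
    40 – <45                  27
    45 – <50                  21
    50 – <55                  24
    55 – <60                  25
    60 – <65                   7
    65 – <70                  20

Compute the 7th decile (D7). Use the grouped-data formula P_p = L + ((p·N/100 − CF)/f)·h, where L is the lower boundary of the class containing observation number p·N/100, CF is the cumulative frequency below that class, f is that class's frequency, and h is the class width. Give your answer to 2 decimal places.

N = 145; target position k = 70/100 · 145 = 101.5.
Cumulative frequencies: 21, 48, 69, 93, 118, 125, 145.
Observation 101.5 falls in the class 55 – <60.
L = 55, CF = 93, f = 25, h = 5.
P70 = 55 + ((101.5 − 93)/25)·5 = 55 + 1.7 = 56.7.

56.70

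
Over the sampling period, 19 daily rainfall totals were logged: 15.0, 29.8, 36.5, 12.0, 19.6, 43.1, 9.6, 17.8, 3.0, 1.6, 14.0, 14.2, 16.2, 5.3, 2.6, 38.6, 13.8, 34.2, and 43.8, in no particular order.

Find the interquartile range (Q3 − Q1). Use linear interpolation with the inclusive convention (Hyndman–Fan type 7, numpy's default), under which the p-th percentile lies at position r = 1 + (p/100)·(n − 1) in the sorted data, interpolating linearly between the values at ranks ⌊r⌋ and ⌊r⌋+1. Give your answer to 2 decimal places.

Sorted: 1.6, 2.6, 3.0, 5.3, 9.6, 12.0, 13.8, 14.0, 14.2, 15.0, 16.2, 17.8, 19.6, 29.8, 34.2, 36.5, 38.6, 43.1, 43.8.
n = 19.
P25: r = 5.5; ranks 5–6 are 9.6, 12.0; interpolating gives 10.8.
P75: r = 14.5; ranks 14–15 are 29.8, 34.2; interpolating gives 32.
Difference: 32 − 10.8 = 21.2.

21.20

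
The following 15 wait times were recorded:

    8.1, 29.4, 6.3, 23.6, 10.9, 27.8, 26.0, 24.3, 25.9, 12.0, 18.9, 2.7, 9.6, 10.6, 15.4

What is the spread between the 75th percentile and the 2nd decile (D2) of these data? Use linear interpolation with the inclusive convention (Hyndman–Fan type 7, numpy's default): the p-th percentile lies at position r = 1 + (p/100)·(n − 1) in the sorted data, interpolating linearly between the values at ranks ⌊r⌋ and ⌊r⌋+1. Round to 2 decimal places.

Sorted: 2.7, 6.3, 8.1, 9.6, 10.6, 10.9, 12.0, 15.4, 18.9, 23.6, 24.3, 25.9, 26.0, 27.8, 29.4.
n = 15.
P20: r = 3.8; ranks 3–4 are 8.1, 9.6; interpolating gives 9.3.
P75: r = 11.5; ranks 11–12 are 24.3, 25.9; interpolating gives 25.1.
Difference: 25.1 − 9.3 = 15.8.

15.80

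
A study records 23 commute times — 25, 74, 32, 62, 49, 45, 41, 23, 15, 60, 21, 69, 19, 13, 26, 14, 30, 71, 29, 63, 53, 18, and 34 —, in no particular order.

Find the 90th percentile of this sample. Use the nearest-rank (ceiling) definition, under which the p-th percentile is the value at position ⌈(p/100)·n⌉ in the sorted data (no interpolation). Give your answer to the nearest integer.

Sorted: 13, 14, 15, 18, 19, 21, 23, 25, 26, 29, 30, 32, 34, 41, 45, 49, 53, 60, 62, 63, 69, 71, 74.
n = 23.
Position = ⌈90/100 · 23⌉ = ⌈20.7⌉ = 21.
The value at rank 21 is 69.

69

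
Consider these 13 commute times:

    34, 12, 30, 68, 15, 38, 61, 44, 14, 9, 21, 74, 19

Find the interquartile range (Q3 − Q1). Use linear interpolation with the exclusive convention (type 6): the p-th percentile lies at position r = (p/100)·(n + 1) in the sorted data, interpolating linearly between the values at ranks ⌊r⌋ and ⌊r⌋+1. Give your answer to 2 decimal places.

38.00

Sorted: 9, 12, 14, 15, 19, 21, 30, 34, 38, 44, 61, 68, 74.
n = 13.
P25: r = 3.5; ranks 3–4 are 14, 15; interpolating gives 14.5.
P75: r = 10.5; ranks 10–11 are 44, 61; interpolating gives 52.5.
Difference: 52.5 − 14.5 = 38.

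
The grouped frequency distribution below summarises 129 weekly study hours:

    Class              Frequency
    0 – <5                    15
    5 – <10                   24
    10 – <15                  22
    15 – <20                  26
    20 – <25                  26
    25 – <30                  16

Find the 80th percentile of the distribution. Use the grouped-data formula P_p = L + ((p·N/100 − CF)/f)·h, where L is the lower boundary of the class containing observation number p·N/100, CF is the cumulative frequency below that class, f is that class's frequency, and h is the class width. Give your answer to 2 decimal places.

N = 129; target position k = 80/100 · 129 = 103.2.
Cumulative frequencies: 15, 39, 61, 87, 113, 129.
Observation 103.2 falls in the class 20 – <25.
L = 20, CF = 87, f = 26, h = 5.
P80 = 20 + ((103.2 − 87)/26)·5 = 20 + 3.11538 = 23.1154.

23.12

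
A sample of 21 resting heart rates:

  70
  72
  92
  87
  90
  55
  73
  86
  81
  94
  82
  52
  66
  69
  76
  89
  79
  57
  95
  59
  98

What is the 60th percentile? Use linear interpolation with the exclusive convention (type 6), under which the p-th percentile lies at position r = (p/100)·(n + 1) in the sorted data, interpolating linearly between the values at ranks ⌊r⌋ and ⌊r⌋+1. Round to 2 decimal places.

Sorted: 52, 55, 57, 59, 66, 69, 70, 72, 73, 76, 79, 81, 82, 86, 87, 89, 90, 92, 94, 95, 98.
n = 21.
r = (60/100)·(21 + 1) = 13.2.
Rank 13 is 82 and rank 14 is 86.
Interpolate: 82 + 0.2·(86 − 82) = 82 + 0.2·4 = 82.8.

82.80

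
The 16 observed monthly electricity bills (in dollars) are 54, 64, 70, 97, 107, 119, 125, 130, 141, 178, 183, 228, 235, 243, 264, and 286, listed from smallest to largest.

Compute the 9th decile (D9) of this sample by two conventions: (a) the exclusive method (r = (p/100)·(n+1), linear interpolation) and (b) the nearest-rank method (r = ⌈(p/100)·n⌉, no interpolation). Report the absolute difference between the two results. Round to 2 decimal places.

6.60

n = 16.
(a) r = 15.3; between ranks 15 (264) and 16 (286): 270.6.
(b) the nearest-rank method: rank 15 → 264.
|270.6 − 264| = 6.6.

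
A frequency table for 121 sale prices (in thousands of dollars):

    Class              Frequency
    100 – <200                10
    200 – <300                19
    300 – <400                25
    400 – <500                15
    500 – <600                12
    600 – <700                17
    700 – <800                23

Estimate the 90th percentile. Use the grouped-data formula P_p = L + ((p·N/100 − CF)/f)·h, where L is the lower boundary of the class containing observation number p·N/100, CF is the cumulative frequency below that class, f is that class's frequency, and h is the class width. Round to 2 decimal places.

N = 121; target position k = 90/100 · 121 = 108.9.
Cumulative frequencies: 10, 29, 54, 69, 81, 98, 121.
Observation 108.9 falls in the class 700 – <800.
L = 700, CF = 98, f = 23, h = 100.
P90 = 700 + ((108.9 − 98)/23)·100 = 700 + 47.3913 = 747.391.

747.39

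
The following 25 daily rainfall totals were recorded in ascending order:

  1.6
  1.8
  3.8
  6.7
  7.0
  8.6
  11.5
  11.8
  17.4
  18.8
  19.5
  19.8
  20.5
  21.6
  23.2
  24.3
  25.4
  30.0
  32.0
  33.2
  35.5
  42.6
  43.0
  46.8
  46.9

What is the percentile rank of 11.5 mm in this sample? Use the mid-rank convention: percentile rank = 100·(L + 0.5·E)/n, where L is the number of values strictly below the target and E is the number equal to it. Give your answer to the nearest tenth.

Count below 11.5: L = 6; count equal: E = 1; n = 25.
Percentile rank = 100·(6 + 0.5·1)/25 = 100·6.5/25 = 26.

26.0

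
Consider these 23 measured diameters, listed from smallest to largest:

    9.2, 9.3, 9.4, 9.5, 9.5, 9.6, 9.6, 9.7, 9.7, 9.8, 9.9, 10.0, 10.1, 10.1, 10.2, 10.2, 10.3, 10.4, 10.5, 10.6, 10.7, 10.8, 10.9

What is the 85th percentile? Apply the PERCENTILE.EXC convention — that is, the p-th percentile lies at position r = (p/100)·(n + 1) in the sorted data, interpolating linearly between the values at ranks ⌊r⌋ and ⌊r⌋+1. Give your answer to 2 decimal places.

n = 23.
r = (85/100)·(23 + 1) = 20.4.
Rank 20 is 10.6 and rank 21 is 10.7.
Interpolate: 10.6 + 0.4·(10.7 − 10.6) = 10.6 + 0.4·0.1 = 10.64.

10.64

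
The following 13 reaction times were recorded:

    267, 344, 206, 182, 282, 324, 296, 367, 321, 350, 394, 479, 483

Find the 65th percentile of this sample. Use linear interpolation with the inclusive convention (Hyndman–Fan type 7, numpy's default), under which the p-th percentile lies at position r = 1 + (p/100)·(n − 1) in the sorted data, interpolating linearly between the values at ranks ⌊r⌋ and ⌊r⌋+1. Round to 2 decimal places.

348.80

Sorted: 182, 206, 267, 282, 296, 321, 324, 344, 350, 367, 394, 479, 483.
n = 13.
r = 1 + (65/100)·(13 − 1) = 1 + 7.8 = 8.8.
Rank 8 is 344 and rank 9 is 350.
Interpolate: 344 + 0.8·(350 − 344) = 344 + 0.8·6 = 348.8.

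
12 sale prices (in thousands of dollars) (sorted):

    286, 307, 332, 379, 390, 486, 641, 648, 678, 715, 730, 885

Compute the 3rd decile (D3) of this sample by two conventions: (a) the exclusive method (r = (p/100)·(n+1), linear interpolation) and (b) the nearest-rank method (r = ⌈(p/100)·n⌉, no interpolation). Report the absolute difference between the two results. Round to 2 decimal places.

n = 12.
(a) r = 3.9; between ranks 3 (332) and 4 (379): 374.3.
(b) the nearest-rank method: rank 4 → 379.
|374.3 − 379| = 4.7.

4.70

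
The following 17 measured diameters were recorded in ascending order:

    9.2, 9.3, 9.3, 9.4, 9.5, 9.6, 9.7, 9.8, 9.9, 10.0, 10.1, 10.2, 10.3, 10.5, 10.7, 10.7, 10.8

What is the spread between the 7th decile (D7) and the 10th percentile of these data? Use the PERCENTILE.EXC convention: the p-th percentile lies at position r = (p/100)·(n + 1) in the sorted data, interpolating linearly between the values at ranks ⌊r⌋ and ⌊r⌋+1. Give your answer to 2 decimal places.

0.98

n = 17.
P10: r = 1.8; ranks 1–2 are 9.2, 9.3; interpolating gives 9.28.
P70: r = 12.6; ranks 12–13 are 10.2, 10.3; interpolating gives 10.26.
Difference: 10.26 − 9.28 = 0.98.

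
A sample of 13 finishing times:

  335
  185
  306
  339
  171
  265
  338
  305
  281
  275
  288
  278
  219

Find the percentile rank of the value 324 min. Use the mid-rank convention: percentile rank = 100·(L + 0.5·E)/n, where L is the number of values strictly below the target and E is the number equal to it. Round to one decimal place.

Sorted: 171, 185, 219, 265, 275, 278, 281, 288, 305, 306, 335, 338, 339.
Count below 324: L = 10; count equal: E = 0; n = 13.
Percentile rank = 100·(10 + 0.5·0)/13 = 100·10/13 = 76.92.

76.9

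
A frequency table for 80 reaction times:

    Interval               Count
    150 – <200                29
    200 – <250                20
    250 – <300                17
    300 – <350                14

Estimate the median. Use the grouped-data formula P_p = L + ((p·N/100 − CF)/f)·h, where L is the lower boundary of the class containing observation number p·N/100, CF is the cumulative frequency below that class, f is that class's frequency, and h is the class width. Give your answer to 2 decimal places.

N = 80; target position k = 50/100 · 80 = 40.
Cumulative frequencies: 29, 49, 66, 80.
Observation 40 falls in the class 200 – <250.
L = 200, CF = 29, f = 20, h = 50.
P50 = 200 + ((40 − 29)/20)·50 = 200 + 27.5 = 227.5.

227.50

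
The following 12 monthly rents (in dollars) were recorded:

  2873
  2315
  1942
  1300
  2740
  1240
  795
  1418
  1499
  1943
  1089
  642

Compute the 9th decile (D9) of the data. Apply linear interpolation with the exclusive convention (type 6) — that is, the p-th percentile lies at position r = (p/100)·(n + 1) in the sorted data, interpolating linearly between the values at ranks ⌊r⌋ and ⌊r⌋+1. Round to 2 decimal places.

2833.10

Sorted: 642, 795, 1089, 1240, 1300, 1418, 1499, 1942, 1943, 2315, 2740, 2873.
n = 12.
r = (90/100)·(12 + 1) = 11.7.
Rank 11 is 2740 and rank 12 is 2873.
Interpolate: 2740 + 0.7·(2873 − 2740) = 2740 + 0.7·133 = 2833.1.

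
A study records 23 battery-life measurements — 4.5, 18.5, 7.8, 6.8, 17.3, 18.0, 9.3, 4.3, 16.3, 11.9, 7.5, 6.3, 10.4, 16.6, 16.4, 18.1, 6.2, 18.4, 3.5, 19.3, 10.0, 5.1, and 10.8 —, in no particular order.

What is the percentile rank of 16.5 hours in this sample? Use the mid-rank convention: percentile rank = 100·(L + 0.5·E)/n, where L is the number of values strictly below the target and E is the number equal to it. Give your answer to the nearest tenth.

69.6

Sorted: 3.5, 4.3, 4.5, 5.1, 6.2, 6.3, 6.8, 7.5, 7.8, 9.3, 10.0, 10.4, 10.8, 11.9, 16.3, 16.4, 16.6, 17.3, 18.0, 18.1, 18.4, 18.5, 19.3.
Count below 16.5: L = 16; count equal: E = 0; n = 23.
Percentile rank = 100·(16 + 0.5·0)/23 = 100·16/23 = 69.57.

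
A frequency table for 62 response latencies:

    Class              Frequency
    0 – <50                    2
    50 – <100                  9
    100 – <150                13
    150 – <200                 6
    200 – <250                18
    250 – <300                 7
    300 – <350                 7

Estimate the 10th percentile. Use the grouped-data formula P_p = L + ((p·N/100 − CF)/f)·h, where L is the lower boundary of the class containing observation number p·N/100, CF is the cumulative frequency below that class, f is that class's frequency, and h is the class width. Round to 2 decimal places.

73.33

N = 62; target position k = 10/100 · 62 = 6.2.
Cumulative frequencies: 2, 11, 24, 30, 48, 55, 62.
Observation 6.2 falls in the class 50 – <100.
L = 50, CF = 2, f = 9, h = 50.
P10 = 50 + ((6.2 − 2)/9)·50 = 50 + 23.3333 = 73.3333.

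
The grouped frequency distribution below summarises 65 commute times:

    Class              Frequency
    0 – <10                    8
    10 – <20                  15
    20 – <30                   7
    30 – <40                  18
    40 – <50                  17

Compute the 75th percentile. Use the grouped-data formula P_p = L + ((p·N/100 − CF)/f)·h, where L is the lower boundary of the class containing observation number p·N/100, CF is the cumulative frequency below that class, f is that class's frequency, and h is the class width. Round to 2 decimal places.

40.44

N = 65; target position k = 75/100 · 65 = 48.75.
Cumulative frequencies: 8, 23, 30, 48, 65.
Observation 48.75 falls in the class 40 – <50.
L = 40, CF = 48, f = 17, h = 10.
P75 = 40 + ((48.75 − 48)/17)·10 = 40 + 0.441176 = 40.4412.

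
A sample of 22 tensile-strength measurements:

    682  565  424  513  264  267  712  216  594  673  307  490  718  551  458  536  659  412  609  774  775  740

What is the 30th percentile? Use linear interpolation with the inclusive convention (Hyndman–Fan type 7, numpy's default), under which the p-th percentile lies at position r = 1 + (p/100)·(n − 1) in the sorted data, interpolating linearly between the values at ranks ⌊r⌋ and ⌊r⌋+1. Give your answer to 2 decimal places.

Sorted: 216, 264, 267, 307, 412, 424, 458, 490, 513, 536, 551, 565, 594, 609, 659, 673, 682, 712, 718, 740, 774, 775.
n = 22.
r = 1 + (30/100)·(22 − 1) = 1 + 6.3 = 7.3.
Rank 7 is 458 and rank 8 is 490.
Interpolate: 458 + 0.3·(490 − 458) = 458 + 0.3·32 = 467.6.

467.60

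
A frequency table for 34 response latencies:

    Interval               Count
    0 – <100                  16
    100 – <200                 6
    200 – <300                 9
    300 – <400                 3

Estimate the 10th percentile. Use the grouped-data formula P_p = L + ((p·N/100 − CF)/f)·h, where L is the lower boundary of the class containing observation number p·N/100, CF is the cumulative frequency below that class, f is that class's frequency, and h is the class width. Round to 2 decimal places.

21.25

N = 34; target position k = 10/100 · 34 = 3.4.
Cumulative frequencies: 16, 22, 31, 34.
Observation 3.4 falls in the class 0 – <100.
L = 0, CF = 0, f = 16, h = 100.
P10 = 0 + ((3.4 − 0)/16)·100 = 0 + 21.25 = 21.25.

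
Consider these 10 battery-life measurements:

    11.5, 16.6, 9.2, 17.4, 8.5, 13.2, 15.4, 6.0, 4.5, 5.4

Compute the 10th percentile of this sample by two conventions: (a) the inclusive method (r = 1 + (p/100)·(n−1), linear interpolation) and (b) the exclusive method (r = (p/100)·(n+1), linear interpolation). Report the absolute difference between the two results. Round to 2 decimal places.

0.72

Sorted: 4.5, 5.4, 6.0, 8.5, 9.2, 11.5, 13.2, 15.4, 16.6, 17.4.
n = 10.
(a) r = 1.9; between ranks 1 (4.5) and 2 (5.4): 5.31.
(b) r = 1.1; between ranks 1 (4.5) and 2 (5.4): 4.59.
|5.31 − 4.59| = 0.72.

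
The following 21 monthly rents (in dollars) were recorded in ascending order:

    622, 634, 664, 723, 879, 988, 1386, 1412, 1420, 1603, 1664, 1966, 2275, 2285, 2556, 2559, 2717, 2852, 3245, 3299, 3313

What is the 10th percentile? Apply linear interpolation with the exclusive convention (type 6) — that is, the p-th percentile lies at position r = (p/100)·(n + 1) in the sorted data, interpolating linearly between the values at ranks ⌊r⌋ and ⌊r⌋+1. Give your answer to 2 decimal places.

n = 21.
r = (10/100)·(21 + 1) = 2.2.
Rank 2 is 634 and rank 3 is 664.
Interpolate: 634 + 0.2·(664 − 634) = 634 + 0.2·30 = 640.

640.00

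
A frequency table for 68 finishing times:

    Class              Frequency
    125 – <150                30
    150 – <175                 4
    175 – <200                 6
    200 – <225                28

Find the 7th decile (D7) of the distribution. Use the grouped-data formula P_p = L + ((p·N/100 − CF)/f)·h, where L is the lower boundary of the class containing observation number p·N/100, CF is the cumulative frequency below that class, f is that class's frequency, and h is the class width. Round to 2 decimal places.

N = 68; target position k = 70/100 · 68 = 47.6.
Cumulative frequencies: 30, 34, 40, 68.
Observation 47.6 falls in the class 200 – <225.
L = 200, CF = 40, f = 28, h = 25.
P70 = 200 + ((47.6 − 40)/28)·25 = 200 + 6.78571 = 206.786.

206.79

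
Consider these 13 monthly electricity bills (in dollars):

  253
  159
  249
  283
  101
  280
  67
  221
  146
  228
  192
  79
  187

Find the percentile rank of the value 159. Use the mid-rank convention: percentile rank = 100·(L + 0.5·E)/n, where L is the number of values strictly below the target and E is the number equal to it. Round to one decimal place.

34.6

Sorted: 67, 79, 101, 146, 159, 187, 192, 221, 228, 249, 253, 280, 283.
Count below 159: L = 4; count equal: E = 1; n = 13.
Percentile rank = 100·(4 + 0.5·1)/13 = 100·4.5/13 = 34.62.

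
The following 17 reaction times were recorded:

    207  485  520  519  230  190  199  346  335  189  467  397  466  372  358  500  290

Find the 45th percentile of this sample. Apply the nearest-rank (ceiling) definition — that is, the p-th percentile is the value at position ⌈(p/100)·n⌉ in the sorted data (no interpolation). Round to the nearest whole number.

Sorted: 189, 190, 199, 207, 230, 290, 335, 346, 358, 372, 397, 466, 467, 485, 500, 519, 520.
n = 17.
Position = ⌈45/100 · 17⌉ = ⌈7.65⌉ = 8.
The value at rank 8 is 346.

346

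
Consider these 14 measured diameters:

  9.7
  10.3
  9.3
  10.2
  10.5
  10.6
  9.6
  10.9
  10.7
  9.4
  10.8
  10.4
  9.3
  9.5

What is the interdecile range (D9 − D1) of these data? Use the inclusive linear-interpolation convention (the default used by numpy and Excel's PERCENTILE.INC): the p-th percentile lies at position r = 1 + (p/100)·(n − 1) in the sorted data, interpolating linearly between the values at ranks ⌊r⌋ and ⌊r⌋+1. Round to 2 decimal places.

1.44

Sorted: 9.3, 9.3, 9.4, 9.5, 9.6, 9.7, 10.2, 10.3, 10.4, 10.5, 10.6, 10.7, 10.8, 10.9.
n = 14.
P10: r = 2.3; ranks 2–3 are 9.3, 9.4; interpolating gives 9.33.
P90: r = 12.7; ranks 12–13 are 10.7, 10.8; interpolating gives 10.77.
Difference: 10.77 − 9.33 = 1.44.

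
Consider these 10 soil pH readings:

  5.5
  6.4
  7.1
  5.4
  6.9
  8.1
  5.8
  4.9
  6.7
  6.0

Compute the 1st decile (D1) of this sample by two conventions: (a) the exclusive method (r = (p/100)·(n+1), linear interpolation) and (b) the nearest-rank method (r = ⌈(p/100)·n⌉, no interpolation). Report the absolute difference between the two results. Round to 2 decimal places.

Sorted: 4.9, 5.4, 5.5, 5.8, 6.0, 6.4, 6.7, 6.9, 7.1, 8.1.
n = 10.
(a) r = 1.1; between ranks 1 (4.9) and 2 (5.4): 4.95.
(b) the nearest-rank method: rank 1 → 4.9.
|4.95 − 4.9| = 0.05.

0.05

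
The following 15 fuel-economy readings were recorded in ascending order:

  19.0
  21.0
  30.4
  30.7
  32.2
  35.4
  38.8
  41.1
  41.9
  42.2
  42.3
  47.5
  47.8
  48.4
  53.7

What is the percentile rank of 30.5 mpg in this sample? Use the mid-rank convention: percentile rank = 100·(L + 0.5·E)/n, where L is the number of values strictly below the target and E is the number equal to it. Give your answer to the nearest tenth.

20.0

Count below 30.5: L = 3; count equal: E = 0; n = 15.
Percentile rank = 100·(3 + 0.5·0)/15 = 100·3/15 = 20.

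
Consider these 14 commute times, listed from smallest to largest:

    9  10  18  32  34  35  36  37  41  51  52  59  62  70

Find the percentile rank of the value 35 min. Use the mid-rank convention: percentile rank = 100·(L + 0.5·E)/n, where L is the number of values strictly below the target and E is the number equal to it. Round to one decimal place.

Count below 35: L = 5; count equal: E = 1; n = 14.
Percentile rank = 100·(5 + 0.5·1)/14 = 100·5.5/14 = 39.29.

39.3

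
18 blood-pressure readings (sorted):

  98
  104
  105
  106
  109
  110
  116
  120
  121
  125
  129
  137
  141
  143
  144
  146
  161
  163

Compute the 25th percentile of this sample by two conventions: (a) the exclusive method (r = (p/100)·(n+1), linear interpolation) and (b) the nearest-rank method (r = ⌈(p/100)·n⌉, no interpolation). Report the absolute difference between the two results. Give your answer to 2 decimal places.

0.75

n = 18.
(a) r = 4.75; between ranks 4 (106) and 5 (109): 108.25.
(b) the nearest-rank method: rank 5 → 109.
|108.25 − 109| = 0.75.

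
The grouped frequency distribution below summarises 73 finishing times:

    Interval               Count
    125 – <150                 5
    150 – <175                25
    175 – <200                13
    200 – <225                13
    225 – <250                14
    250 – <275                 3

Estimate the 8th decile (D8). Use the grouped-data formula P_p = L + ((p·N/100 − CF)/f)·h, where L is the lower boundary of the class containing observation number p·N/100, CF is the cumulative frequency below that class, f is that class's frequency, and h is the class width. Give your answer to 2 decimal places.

229.29

N = 73; target position k = 80/100 · 73 = 58.4.
Cumulative frequencies: 5, 30, 43, 56, 70, 73.
Observation 58.4 falls in the class 225 – <250.
L = 225, CF = 56, f = 14, h = 25.
P80 = 225 + ((58.4 − 56)/14)·25 = 225 + 4.28571 = 229.286.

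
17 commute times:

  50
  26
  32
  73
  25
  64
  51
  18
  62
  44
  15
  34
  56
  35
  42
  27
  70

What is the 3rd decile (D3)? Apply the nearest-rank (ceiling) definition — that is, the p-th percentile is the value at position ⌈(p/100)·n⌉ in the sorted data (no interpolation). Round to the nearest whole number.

Sorted: 15, 18, 25, 26, 27, 32, 34, 35, 42, 44, 50, 51, 56, 62, 64, 70, 73.
n = 17.
Position = ⌈30/100 · 17⌉ = ⌈5.1⌉ = 6.
The value at rank 6 is 32.

32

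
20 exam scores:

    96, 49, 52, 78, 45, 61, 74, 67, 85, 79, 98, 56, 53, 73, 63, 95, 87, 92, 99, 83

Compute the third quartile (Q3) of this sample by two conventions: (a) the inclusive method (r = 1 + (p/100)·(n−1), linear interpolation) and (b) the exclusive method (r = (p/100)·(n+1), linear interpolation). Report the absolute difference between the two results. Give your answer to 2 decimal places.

2.50

Sorted: 45, 49, 52, 53, 56, 61, 63, 67, 73, 74, 78, 79, 83, 85, 87, 92, 95, 96, 98, 99.
n = 20.
(a) r = 15.25; between ranks 15 (87) and 16 (92): 88.25.
(b) r = 15.75; between ranks 15 (87) and 16 (92): 90.75.
|88.25 − 90.75| = 2.5.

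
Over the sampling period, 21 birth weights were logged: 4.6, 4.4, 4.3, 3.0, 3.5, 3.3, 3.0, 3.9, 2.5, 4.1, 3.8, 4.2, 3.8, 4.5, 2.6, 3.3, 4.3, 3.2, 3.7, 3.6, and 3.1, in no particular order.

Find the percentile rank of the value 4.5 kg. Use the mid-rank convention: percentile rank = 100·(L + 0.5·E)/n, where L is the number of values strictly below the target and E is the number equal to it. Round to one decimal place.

Sorted: 2.5, 2.6, 3.0, 3.0, 3.1, 3.2, 3.3, 3.3, 3.5, 3.6, 3.7, 3.8, 3.8, 3.9, 4.1, 4.2, 4.3, 4.3, 4.4, 4.5, 4.6.
Count below 4.5: L = 19; count equal: E = 1; n = 21.
Percentile rank = 100·(19 + 0.5·1)/21 = 100·19.5/21 = 92.86.

92.9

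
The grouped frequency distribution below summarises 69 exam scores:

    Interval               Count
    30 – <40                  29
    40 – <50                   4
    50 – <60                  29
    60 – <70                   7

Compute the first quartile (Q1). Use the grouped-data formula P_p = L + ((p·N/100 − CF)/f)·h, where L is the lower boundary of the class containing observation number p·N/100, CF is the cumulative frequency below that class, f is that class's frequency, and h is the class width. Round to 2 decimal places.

35.95

N = 69; target position k = 25/100 · 69 = 17.25.
Cumulative frequencies: 29, 33, 62, 69.
Observation 17.25 falls in the class 30 – <40.
L = 30, CF = 0, f = 29, h = 10.
P25 = 30 + ((17.25 − 0)/29)·10 = 30 + 5.94828 = 35.9483.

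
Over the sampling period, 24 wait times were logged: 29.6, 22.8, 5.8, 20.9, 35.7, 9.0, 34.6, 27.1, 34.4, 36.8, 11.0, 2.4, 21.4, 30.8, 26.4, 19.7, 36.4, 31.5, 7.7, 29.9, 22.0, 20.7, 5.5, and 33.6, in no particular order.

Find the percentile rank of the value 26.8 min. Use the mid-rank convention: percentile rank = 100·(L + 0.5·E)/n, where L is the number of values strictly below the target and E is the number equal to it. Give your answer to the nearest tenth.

Sorted: 2.4, 5.5, 5.8, 7.7, 9.0, 11.0, 19.7, 20.7, 20.9, 21.4, 22.0, 22.8, 26.4, 27.1, 29.6, 29.9, 30.8, 31.5, 33.6, 34.4, 34.6, 35.7, 36.4, 36.8.
Count below 26.8: L = 13; count equal: E = 0; n = 24.
Percentile rank = 100·(13 + 0.5·0)/24 = 100·13/24 = 54.17.

54.2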